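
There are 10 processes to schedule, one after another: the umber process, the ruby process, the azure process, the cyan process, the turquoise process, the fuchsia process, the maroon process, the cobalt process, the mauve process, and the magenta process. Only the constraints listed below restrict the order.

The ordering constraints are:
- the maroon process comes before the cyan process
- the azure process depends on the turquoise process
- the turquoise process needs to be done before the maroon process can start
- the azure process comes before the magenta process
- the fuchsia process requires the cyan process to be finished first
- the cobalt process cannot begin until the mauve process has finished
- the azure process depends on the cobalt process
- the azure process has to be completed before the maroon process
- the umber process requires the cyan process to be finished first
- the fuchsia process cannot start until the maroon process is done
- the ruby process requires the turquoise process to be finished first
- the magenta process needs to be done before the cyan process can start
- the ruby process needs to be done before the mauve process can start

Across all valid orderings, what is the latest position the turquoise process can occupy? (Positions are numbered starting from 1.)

1

Every process that must follow the turquoise process has to come after it. Tracing all chains starting from the turquoise process, those processes are: the umber process, the ruby process, the azure process, the cyan process, the fuchsia process, the maroon process, the cobalt process, the mauve process, the magenta process — 9 in total.
So at least 9 processes follow the turquoise process, putting the turquoise process no later than position 1. That position is achievable by scheduling everything else first.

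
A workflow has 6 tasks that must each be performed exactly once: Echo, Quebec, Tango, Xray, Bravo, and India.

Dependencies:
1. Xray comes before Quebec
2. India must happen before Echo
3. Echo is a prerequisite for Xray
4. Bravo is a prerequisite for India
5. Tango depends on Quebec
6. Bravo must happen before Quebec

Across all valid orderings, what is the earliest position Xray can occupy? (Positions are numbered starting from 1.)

Working backwards through the constraints from Xray, its full set of required predecessors is Echo, Bravo, India — 3 of them.
So at minimum 3 tasks come before Xray, putting Xray no earlier than position 4. That position is achievable by scheduling exactly those predecessors first.

4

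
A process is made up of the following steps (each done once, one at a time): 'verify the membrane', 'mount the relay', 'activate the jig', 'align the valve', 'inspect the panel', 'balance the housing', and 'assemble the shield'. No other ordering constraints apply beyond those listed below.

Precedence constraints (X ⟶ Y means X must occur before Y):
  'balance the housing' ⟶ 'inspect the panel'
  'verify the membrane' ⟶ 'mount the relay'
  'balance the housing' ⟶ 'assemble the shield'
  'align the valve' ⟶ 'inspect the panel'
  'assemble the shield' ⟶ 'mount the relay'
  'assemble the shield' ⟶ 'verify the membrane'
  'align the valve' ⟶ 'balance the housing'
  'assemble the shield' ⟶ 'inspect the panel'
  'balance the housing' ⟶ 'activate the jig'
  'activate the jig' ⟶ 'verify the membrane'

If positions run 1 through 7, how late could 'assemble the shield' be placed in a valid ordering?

Following every chain forward from 'assemble the shield', the steps that must come later are 'verify the membrane', 'mount the relay', 'inspect the panel' — 3 of them.
So at least 3 steps follow 'assemble the shield', putting 'assemble the shield' no later than position 4. That position is achievable by scheduling everything else first.

4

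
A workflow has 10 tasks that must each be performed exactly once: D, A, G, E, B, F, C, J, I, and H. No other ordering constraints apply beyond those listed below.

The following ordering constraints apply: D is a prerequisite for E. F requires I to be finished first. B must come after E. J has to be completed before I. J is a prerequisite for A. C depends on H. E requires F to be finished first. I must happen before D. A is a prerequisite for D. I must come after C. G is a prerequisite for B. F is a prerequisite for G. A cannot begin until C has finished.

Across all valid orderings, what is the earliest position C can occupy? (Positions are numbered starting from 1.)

The only task forced before C (directly or transitively) is H.
With 1 mandatory predecessor, the earliest C can sit is position 1+1 = 2, and placing just that one first achieves it.

2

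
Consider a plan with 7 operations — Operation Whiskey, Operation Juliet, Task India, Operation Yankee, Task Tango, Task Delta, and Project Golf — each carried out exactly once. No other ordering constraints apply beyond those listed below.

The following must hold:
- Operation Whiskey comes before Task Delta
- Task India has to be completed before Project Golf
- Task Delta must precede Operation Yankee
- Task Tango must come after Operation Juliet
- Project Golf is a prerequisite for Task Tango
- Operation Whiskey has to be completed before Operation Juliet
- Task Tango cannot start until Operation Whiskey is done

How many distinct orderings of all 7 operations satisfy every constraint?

71

2 operations have no prerequisites (Operation Whiskey, Task India), so any of them could come first.
Counting all ways to extend the partial order to a total order gives 71.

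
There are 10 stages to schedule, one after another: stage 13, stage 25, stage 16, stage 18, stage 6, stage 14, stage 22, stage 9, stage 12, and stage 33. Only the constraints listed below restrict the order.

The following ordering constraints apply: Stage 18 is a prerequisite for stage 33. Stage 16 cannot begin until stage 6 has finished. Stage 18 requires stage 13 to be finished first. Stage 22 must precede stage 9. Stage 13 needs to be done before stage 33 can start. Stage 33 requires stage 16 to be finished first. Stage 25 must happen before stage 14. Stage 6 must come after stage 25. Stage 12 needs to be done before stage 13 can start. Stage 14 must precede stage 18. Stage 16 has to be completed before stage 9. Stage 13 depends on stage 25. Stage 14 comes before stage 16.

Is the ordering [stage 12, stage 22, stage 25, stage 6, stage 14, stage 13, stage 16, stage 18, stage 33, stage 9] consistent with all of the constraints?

Yes

Every stated constraint is respected: stage 22 sits at position 2, ahead of stage 9 at position 10, and each of the other listed pairs likewise has the predecessor earlier in the sequence.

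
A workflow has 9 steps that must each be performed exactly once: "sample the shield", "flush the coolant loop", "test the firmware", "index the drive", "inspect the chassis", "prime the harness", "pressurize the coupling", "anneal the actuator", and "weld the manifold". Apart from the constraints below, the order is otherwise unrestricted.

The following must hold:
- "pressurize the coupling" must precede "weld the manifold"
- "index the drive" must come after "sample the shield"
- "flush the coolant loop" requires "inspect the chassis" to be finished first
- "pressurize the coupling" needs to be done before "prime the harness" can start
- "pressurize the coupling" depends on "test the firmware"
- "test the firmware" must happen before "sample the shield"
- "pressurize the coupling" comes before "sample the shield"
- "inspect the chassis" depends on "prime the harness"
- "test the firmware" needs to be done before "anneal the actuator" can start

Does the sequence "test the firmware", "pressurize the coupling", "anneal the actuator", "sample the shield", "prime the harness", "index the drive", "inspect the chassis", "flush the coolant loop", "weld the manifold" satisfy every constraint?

Going through the constraints one by one, each required predecessor appears earlier in the sequence than its dependent — e.g. "pressurize the coupling" (position 2) is before "weld the manifold" (position 9), as required.

Yes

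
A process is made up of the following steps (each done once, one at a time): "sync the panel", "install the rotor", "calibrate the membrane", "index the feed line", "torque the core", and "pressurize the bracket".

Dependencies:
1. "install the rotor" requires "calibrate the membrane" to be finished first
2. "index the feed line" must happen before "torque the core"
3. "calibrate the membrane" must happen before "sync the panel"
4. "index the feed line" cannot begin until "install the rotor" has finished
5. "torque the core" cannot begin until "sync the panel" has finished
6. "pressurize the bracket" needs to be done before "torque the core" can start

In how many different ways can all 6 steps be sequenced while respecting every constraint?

15

2 steps have no prerequisites ("calibrate the membrane", "pressurize the bracket"), so any of them could come first.
Systematically extending each partial ordering one step at a time and counting, there are 15 complete orderings.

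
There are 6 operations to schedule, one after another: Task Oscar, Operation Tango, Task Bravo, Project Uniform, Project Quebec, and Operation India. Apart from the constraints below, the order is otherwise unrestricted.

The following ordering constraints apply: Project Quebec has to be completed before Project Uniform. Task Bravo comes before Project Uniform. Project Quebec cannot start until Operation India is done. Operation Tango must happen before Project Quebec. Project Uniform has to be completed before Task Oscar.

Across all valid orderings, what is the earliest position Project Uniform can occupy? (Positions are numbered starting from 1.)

5

Every operation that must precede Project Uniform has to come before it. Tracing all chains that end at Project Uniform, those operations are: Operation Tango, Task Bravo, Project Quebec, Operation India — 4 in total.
With 4 mandatory predecessors, the earliest Project Uniform can sit is position 4+1 = 5, and placing just those 4 first achieves it.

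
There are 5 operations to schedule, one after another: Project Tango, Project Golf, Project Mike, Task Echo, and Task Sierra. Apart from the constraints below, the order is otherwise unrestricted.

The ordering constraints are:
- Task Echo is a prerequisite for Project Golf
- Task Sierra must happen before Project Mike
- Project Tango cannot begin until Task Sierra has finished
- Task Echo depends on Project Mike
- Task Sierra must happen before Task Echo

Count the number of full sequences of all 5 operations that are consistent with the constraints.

4

Task Sierra is the only operation with nothing required before it, so every ordering starts there.
Enumerating by repeatedly choosing an available operation (one whose prerequisites are all placed) gives 4 distinct complete orderings.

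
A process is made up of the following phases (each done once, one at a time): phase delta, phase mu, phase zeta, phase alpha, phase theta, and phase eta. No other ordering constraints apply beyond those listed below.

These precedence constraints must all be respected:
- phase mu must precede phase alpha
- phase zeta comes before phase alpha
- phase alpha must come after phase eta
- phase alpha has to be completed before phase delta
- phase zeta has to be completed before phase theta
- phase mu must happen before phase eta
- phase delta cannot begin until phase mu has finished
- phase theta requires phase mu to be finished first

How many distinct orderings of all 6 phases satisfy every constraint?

2 phases have no prerequisites (phase mu, phase zeta), so any of them could come first.
Enumerating by repeatedly choosing an available phase (one whose prerequisites are all placed) gives 11 distinct complete orderings.

11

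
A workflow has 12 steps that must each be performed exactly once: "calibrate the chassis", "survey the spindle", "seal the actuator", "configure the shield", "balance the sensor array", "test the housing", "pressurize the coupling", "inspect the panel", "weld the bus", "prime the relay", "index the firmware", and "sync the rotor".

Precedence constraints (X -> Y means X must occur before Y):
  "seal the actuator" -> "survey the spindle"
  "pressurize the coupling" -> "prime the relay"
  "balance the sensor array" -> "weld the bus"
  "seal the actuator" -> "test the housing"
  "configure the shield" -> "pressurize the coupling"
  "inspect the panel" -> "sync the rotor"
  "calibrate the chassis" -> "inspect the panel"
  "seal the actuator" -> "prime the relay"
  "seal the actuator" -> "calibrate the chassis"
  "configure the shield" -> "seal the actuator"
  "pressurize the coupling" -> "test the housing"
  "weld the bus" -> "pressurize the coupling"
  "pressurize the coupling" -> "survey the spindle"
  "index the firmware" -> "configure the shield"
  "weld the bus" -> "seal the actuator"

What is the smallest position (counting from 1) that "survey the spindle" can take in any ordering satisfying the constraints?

7

The steps that are forced before "survey the spindle", directly or transitively, are "seal the actuator", "configure the shield", "balance the sensor array", "pressurize the coupling", "weld the bus", "index the firmware". That's 6 steps.
So at minimum 6 steps come before "survey the spindle", putting "survey the spindle" no earlier than position 7. That position is achievable by scheduling exactly those predecessors first.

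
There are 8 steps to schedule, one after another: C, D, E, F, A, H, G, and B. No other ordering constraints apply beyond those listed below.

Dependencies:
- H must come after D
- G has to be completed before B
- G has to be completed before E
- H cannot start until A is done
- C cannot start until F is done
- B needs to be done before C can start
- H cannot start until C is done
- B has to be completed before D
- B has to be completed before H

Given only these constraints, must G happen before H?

Yes

Following the dependencies: G → B → H.
That forces G before H in every valid schedule.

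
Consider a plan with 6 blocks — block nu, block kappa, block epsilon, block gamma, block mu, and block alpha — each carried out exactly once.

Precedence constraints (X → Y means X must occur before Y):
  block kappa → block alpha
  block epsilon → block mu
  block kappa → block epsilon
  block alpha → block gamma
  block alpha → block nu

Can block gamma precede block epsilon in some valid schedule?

Yes

Nothing in the constraints forces block epsilon before block gamma — there is no chain from block epsilon to block gamma.
So a valid ordering placing block gamma earlier than block epsilon exists.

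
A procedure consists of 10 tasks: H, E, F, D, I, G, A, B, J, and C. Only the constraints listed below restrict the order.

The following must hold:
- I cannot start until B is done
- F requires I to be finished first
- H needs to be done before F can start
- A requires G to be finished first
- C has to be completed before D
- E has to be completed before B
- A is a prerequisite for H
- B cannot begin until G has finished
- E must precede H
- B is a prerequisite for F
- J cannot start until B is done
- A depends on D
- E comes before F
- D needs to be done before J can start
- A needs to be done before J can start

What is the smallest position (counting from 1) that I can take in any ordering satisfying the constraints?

4

Every task that must precede I has to come before it. Tracing all chains that end at I, those tasks are: E, G, B — 3 in total.
With 3 mandatory predecessors, the earliest I can sit is position 3+1 = 4, and placing just those 3 first achieves it.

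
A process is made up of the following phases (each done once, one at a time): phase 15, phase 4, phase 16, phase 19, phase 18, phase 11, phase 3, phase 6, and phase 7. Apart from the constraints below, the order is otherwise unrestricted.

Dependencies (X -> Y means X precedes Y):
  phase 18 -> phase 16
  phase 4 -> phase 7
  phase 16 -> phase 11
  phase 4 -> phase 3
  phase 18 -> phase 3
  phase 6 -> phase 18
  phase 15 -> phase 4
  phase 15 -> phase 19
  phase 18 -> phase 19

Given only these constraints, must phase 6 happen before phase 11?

Yes

Chaining the stated constraints: phase 6 → phase 18 → phase 16 → phase 11.
Hence phase 6 necessarily comes before phase 11.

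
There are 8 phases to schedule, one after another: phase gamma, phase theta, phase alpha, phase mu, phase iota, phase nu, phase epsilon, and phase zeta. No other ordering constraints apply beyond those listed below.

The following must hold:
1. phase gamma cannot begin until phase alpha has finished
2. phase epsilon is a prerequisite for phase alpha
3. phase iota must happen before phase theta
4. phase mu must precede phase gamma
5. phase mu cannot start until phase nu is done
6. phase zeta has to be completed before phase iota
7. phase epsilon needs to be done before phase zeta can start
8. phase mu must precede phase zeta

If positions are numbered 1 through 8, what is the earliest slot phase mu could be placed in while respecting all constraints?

2

The only phase forced before phase mu (directly or transitively) is phase nu.
So at minimum 1 phase comes before phase mu, putting phase mu no earlier than position 2. That position is achievable by scheduling exactly that predecessor first.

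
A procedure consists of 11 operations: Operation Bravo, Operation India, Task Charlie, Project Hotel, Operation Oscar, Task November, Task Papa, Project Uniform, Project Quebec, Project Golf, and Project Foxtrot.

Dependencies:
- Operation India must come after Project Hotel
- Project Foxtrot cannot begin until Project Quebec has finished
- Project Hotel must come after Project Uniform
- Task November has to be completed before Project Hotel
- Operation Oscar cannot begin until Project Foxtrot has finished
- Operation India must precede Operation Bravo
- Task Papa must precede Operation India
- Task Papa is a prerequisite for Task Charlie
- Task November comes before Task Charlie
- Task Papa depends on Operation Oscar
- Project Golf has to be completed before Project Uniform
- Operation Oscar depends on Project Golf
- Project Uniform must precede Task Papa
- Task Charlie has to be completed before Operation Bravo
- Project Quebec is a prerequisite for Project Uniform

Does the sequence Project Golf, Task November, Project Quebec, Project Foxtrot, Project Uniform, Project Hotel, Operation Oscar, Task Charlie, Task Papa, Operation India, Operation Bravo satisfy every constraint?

No

In the proposed order, Task Charlie appears before Task Papa.
That contradicts the constraint that Task Papa must precede Task Charlie.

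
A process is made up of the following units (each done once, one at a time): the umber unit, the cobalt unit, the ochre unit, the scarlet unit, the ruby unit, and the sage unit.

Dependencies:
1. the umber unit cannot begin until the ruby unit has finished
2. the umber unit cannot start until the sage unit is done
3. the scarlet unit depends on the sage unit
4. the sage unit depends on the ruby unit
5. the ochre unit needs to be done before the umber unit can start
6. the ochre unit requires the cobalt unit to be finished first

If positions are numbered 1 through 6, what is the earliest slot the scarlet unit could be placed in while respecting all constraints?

Every unit that must precede the scarlet unit has to come before it. Tracing all chains that end at the scarlet unit, those units are: the ruby unit, the sage unit — 2 in total.
With 2 mandatory predecessors, the earliest the scarlet unit can sit is position 2+1 = 3, and placing just those 2 first achieves it.

3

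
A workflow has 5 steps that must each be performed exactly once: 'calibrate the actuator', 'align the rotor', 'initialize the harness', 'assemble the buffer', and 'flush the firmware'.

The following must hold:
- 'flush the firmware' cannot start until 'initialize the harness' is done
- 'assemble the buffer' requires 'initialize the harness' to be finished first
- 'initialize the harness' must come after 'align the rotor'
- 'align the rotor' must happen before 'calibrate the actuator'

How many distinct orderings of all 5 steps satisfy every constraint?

Only 'align the rotor' has no prerequisites, so it must go first.
Counting all ways to extend the partial order to a total order gives 8.

8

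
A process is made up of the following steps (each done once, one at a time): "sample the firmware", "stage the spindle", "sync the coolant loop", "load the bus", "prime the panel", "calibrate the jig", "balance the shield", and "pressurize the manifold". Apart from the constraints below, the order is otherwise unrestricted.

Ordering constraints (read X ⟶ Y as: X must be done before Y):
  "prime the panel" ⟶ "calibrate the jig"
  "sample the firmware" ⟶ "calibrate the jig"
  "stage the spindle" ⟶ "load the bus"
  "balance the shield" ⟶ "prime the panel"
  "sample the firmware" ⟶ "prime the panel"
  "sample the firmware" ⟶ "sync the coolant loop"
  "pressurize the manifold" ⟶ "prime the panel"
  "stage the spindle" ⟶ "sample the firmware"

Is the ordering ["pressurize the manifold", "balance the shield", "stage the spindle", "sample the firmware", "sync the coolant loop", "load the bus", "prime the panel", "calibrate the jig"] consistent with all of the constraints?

Going through the constraints one by one, each required predecessor appears earlier in the sequence than its dependent — e.g. "pressurize the manifold" (position 1) is before "prime the panel" (position 7), as required.

Yes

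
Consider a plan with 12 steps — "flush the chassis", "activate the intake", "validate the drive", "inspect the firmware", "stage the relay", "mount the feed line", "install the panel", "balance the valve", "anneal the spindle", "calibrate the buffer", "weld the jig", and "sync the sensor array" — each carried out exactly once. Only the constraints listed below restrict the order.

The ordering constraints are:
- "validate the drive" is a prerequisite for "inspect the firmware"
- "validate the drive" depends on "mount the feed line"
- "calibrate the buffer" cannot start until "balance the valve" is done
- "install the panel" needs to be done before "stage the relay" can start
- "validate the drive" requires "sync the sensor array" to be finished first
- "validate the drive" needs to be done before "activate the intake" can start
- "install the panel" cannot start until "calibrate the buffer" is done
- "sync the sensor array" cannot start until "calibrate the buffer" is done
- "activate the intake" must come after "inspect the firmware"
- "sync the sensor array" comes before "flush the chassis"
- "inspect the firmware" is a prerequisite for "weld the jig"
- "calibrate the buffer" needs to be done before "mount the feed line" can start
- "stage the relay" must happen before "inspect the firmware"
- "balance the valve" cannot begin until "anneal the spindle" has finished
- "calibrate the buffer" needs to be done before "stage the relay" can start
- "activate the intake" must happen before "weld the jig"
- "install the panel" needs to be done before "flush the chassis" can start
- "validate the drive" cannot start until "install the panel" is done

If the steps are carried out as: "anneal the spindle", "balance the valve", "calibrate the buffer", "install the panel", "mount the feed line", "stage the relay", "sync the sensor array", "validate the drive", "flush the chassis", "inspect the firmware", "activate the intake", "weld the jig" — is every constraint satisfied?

Yes

Every stated constraint is respected: "install the panel" sits at position 4, ahead of "flush the chassis" at position 9, and each of the other listed pairs likewise has the predecessor earlier in the sequence.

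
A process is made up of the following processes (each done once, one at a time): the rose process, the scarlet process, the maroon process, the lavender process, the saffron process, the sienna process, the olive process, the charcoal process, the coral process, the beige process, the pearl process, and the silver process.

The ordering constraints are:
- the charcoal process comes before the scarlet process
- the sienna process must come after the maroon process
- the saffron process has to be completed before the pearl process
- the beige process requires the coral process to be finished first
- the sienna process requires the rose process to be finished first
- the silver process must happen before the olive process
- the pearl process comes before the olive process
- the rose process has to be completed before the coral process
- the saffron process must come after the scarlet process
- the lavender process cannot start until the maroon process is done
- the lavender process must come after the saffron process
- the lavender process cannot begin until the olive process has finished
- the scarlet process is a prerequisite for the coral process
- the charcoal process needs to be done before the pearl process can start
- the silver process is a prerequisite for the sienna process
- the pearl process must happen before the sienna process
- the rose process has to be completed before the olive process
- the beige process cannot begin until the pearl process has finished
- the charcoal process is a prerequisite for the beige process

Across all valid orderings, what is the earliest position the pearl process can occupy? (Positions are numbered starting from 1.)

Every process that must precede the pearl process has to come before it. Tracing all chains that end at the pearl process, those processes are: the scarlet process, the saffron process, the charcoal process — 3 in total.
So at minimum 3 processes come before the pearl process, putting the pearl process no earlier than position 4. That position is achievable by scheduling exactly those predecessors first.

4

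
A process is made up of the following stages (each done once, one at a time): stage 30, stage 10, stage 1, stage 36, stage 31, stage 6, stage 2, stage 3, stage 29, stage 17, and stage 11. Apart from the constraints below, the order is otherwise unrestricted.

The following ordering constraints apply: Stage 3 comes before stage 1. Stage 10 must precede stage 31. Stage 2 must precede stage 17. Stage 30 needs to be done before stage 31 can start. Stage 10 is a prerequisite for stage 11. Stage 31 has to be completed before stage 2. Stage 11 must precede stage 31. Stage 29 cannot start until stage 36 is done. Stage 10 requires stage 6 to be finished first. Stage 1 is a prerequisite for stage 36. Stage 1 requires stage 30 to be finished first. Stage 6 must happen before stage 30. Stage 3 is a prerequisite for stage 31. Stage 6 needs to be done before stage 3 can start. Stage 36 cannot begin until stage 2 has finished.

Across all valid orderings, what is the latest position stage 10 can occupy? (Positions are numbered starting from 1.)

Following every chain forward from stage 10, the stages that must come later are stage 36, stage 31, stage 2, stage 29, stage 17, stage 11 — 6 of them.
With 6 mandatory successors out of 11 stages total, the latest slot for stage 10 is 11−6 = 5, and it's reachable by doing all non-successors before stage 10.

5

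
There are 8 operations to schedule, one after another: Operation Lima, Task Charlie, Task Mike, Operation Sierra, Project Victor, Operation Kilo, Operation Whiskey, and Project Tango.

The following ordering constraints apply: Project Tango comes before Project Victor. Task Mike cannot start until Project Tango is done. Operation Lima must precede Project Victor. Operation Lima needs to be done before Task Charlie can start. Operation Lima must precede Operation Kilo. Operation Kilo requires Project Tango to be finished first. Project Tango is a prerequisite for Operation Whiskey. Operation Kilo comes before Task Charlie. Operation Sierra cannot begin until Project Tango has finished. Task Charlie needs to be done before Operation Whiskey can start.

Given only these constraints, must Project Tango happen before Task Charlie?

Tracing the constraints gives a chain: Project Tango → Operation Kilo → Task Charlie.
So Project Tango must precede Task Charlie in any valid ordering.

Yes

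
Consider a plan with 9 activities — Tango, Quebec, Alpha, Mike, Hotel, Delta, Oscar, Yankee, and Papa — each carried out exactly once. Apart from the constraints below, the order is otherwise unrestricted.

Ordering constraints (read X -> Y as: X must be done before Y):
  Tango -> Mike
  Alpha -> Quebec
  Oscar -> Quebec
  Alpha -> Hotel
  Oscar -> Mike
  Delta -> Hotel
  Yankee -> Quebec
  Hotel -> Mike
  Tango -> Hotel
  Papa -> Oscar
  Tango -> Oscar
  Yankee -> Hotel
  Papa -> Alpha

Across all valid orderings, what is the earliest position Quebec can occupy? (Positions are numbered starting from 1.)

The activities that are forced before Quebec, directly or transitively, are Tango, Alpha, Oscar, Yankee, Papa. That's 5 activities.
So at minimum 5 activities come before Quebec, putting Quebec no earlier than position 6. That position is achievable by scheduling exactly those predecessors first.

6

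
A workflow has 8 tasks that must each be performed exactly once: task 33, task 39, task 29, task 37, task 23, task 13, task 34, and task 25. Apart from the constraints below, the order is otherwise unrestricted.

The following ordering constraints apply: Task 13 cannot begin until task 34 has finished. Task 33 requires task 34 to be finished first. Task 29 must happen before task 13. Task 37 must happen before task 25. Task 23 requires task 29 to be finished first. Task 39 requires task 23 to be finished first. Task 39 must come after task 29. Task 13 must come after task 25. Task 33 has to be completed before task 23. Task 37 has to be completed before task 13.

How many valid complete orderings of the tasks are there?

The tasks with no prerequisites are task 29, task 37, task 34; any of them can be placed first.
Enumerating by repeatedly choosing an available task (one whose prerequisites are all placed) gives 150 distinct complete orderings.

150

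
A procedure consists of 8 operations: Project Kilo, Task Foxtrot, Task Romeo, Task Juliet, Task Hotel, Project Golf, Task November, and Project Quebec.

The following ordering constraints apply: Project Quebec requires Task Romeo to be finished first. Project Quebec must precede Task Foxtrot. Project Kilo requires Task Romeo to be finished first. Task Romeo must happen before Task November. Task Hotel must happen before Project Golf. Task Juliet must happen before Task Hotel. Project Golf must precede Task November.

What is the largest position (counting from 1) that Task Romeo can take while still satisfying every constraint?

4

The operations that are forced after Task Romeo, directly or by a chain of constraints, are Project Kilo, Task Foxtrot, Task November, Project Quebec. That's 4 operations.
With 4 mandatory successors out of 8 operations total, the latest slot for Task Romeo is 8−4 = 4, and it's reachable by doing all non-successors before Task Romeo.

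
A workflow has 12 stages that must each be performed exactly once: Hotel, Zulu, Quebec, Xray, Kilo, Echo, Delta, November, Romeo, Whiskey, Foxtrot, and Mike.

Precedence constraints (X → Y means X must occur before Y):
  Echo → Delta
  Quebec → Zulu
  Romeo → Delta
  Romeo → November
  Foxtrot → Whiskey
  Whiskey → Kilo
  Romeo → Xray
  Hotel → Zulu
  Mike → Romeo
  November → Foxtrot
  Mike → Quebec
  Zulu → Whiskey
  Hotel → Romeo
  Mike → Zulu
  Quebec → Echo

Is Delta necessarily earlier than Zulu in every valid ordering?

No chain of constraints connects Delta to Zulu in either direction.
A valid ordering placing Zulu before Delta exists, so the answer is no.

No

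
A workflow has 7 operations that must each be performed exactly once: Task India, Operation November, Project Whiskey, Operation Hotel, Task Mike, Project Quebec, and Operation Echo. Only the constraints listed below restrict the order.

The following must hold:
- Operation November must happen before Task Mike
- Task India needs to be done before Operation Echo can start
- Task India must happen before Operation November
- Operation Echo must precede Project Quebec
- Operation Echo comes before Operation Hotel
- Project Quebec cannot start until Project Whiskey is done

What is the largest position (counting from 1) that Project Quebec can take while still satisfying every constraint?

7

Project Quebec has no required successors, so nothing stops it from going last (position 7).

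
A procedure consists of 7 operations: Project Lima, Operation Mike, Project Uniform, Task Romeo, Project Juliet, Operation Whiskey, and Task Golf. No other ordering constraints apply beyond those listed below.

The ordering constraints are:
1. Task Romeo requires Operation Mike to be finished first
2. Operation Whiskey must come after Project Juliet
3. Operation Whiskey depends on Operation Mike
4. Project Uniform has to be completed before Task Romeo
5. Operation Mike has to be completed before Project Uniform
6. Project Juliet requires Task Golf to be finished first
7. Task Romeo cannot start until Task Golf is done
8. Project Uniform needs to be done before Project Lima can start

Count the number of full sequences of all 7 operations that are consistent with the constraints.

2 operations have no prerequisites (Operation Mike, Task Golf), so any of them could come first.
Systematically extending each partial ordering one operation at a time and counting, there are 63 complete orderings.

63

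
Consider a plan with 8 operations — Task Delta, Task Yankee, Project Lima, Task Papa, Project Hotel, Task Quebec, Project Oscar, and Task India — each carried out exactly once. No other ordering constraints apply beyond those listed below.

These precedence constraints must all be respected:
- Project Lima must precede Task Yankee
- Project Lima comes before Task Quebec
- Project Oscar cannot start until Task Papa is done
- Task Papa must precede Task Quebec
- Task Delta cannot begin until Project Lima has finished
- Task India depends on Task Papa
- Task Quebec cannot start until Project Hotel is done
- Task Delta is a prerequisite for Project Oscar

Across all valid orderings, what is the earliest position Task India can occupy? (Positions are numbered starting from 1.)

The only operation forced before Task India (directly or transitively) is Task Papa.
With 1 mandatory predecessor, the earliest Task India can sit is position 1+1 = 2, and placing just that one first achieves it.

2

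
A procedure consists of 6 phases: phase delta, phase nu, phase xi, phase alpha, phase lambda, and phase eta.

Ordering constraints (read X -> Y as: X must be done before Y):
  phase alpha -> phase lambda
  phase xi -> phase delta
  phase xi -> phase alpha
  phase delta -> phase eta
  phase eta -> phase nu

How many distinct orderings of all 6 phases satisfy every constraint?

Only phase xi has no prerequisites, so it must go first.
Enumerating by repeatedly choosing an available phase (one whose prerequisites are all placed) gives 10 distinct complete orderings.

10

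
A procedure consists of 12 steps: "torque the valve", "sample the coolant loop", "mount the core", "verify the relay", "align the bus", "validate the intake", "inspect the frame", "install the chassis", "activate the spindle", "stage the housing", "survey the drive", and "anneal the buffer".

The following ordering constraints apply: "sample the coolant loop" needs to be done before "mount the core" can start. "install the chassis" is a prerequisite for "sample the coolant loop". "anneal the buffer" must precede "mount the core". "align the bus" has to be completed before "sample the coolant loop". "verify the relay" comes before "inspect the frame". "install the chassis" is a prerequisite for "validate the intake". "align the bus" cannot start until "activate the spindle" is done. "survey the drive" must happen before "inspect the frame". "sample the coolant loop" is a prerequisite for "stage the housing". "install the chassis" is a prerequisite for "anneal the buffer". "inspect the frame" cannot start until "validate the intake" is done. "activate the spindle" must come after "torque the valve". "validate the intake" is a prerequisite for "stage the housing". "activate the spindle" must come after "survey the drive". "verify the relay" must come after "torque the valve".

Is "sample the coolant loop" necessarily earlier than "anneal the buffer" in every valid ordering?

No

"sample the coolant loop" and "anneal the buffer" are not related by any chain of constraints.
There exist valid orderings with "anneal the buffer" before "sample the coolant loop", so "sample the coolant loop" is not required to come first.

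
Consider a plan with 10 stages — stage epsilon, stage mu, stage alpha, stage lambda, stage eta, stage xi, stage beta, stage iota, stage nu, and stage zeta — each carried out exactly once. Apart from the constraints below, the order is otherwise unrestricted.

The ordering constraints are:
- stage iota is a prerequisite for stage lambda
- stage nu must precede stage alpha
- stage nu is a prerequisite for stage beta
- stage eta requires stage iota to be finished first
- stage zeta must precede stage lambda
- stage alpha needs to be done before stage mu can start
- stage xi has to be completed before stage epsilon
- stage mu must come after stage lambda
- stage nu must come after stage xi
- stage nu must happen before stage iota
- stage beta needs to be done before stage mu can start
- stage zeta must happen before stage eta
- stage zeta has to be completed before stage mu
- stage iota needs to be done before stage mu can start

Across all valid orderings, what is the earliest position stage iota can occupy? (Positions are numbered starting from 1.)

The stages that are forced before stage iota, directly or transitively, are stage xi, stage nu. That's 2 stages.
With 2 mandatory predecessors, the earliest stage iota can sit is position 2+1 = 3, and placing just those 2 first achieves it.

3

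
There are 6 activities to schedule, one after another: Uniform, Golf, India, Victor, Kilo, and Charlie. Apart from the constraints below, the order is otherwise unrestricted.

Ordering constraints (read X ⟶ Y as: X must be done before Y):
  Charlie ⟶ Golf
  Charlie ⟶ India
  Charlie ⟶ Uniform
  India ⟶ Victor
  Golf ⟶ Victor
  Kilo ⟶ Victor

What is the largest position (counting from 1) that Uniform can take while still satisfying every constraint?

6

Nothing depends on Uniform, so it can be the final activity, position 6.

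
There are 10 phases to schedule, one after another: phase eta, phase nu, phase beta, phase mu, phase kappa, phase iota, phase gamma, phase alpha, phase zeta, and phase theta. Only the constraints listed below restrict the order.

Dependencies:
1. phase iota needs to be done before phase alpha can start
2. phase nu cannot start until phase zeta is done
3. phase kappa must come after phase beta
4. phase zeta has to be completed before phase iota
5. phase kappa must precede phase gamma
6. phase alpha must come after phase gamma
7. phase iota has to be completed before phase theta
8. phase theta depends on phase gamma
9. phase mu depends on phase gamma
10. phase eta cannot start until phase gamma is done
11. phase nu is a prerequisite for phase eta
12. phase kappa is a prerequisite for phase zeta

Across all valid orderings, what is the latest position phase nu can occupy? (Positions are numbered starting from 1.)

Following the constraints forward from phase nu, its only required successor is phase eta.
So at least 1 phase follows phase nu, putting phase nu no later than position 9. That position is achievable by scheduling everything else first.

9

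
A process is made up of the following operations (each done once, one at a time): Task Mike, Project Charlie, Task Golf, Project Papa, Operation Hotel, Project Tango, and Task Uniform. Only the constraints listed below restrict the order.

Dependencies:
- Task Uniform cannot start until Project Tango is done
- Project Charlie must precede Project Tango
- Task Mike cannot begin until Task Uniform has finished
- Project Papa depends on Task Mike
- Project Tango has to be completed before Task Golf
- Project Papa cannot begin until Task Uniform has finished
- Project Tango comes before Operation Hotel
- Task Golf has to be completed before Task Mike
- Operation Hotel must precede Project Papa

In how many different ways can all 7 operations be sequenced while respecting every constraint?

8

Only Project Charlie has no prerequisites, so it must go first.
Counting all ways to extend the partial order to a total order gives 8.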